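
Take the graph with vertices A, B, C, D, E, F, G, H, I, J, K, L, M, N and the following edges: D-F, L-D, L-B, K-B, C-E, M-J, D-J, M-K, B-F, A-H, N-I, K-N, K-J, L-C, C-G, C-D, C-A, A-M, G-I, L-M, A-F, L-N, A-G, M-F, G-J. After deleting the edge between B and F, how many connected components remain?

1

B and F are still connected via B-L-M-F, so the component count stays at 1.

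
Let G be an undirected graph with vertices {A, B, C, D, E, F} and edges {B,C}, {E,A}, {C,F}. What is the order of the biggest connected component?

D is isolated — a component by itself.
Starting from A we can reach A, E. That is one component of size 2.
Starting from B we can reach B, C, F. That is one component of size 3.
The largest has 3 vertices.

3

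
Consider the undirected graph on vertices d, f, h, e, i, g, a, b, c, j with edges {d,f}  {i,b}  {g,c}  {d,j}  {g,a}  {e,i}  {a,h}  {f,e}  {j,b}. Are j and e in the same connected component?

From j we can reach b, d, e, f, i, j, which includes e.

Yes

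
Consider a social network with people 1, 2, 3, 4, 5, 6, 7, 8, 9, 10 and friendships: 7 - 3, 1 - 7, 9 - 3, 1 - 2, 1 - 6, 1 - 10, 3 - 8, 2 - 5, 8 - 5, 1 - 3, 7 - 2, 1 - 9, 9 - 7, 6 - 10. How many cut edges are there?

The edges on the cycle 1-6-10-1 are not bridges since each lies on that cycle.
Every edge lies on some cycle, so there are no bridges.

0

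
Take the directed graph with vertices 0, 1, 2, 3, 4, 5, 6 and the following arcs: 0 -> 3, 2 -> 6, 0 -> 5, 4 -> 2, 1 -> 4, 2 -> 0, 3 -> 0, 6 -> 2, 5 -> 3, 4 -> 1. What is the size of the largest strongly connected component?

3

{0, 3, 5} are all mutually reachable — one SCC of size 3.
{2, 6} are all mutually reachable — one SCC of size 2.
{1, 4} are all mutually reachable — one SCC of size 2.
The largest has 3 vertices.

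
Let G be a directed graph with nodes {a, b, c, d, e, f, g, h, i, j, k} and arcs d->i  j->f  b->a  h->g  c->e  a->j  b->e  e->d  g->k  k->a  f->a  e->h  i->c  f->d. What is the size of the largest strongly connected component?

{a, c, d, e, f, g, h, i, j, k} are all mutually reachable — one SCC of size 10.
{b} is an SCC by itself.
The largest has 10 vertices.

10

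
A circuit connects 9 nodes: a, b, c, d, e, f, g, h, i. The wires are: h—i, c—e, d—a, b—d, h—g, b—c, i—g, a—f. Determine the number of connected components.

2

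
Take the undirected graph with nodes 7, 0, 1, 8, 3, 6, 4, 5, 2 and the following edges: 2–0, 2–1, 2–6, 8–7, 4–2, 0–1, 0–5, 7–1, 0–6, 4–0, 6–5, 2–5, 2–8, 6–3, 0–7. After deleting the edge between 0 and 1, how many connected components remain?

0 and 1 are still connected via 0-2-1, so the component count stays at 1.

1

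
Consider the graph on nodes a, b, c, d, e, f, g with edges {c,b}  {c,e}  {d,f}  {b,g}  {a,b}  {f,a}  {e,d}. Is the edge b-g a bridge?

Removing b-g leaves no path between b and g: the component count goes from 1 to 2. So it is a bridge.

Yes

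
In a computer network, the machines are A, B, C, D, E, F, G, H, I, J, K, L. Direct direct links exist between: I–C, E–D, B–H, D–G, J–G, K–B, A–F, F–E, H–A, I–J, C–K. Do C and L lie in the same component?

The component containing C is {A, B, C, D, E, F, G, H, I, J, K}, and L is not in it.

No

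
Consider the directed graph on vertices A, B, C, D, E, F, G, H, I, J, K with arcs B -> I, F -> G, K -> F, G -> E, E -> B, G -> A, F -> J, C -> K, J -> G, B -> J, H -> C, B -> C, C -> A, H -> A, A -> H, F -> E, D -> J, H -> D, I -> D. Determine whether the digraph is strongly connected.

Yes

From C we can reach every vertex (A, B, C, D, E, F, G, H, I, J, K), and every vertex can reach C (A, B, C, D, E, F, G, H, I, J, K). So the whole graph is one strongly connected component.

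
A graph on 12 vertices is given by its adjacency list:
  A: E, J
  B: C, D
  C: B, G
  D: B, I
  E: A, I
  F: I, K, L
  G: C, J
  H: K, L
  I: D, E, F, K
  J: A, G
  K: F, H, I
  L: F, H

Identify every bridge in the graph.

none

The edges on the cycle I-F-L-H-K-I are not bridges since each lies on that cycle.
Every edge lies on some cycle, so there are no bridges.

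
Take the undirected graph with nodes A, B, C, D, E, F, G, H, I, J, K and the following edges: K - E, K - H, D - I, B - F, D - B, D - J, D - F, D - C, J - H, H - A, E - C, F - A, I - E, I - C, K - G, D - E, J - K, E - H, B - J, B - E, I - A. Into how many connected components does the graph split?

1

Starting from A we can reach A, B, C, D, E, F, G, H, I, J, K. That is one component of size 11.
Total: 1 component.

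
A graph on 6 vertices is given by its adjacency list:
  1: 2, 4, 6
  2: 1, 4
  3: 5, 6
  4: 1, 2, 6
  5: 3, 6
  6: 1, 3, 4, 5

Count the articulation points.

Removing 6 increases the component count from 1 to 2, so 6 is a cut vertex.
By contrast removing 1 leaves 1 component; it is not a cut vertex. No other vertex is a cut vertex either.

1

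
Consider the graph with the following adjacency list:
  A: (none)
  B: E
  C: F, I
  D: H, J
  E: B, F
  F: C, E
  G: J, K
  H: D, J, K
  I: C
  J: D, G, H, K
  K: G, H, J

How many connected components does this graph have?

A is isolated — a component by itself.
Starting from D we can reach D, G, H, J, K. That is one component of size 5.
Starting from B we can reach B, C, E, F, I. That is one component of size 5.
Total: 3 components.

3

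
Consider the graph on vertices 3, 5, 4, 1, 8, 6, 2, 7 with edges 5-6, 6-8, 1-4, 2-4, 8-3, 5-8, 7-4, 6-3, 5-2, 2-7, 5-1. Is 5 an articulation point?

Deleting 5 raises the number of components from 1 to 2, so 5 is a cut vertex.

Yes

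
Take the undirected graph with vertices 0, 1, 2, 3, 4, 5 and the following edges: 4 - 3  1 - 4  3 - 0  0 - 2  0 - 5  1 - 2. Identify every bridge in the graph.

0-5

The edges on the cycle 1-4-3-0-2-1 are not bridges since each lies on that cycle.
But removing 0 - 5 disconnects 0 from 5 — this is a bridge.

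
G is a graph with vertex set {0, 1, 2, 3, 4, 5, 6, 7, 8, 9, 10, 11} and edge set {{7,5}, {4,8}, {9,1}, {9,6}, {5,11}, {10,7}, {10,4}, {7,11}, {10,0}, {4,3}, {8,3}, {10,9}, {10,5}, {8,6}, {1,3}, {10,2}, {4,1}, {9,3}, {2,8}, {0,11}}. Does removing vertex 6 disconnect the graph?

No

Deleting 6 leaves 1 component (was 1) (its neighbors 8, 9 remain connected to each other), so 6 is not a cut vertex.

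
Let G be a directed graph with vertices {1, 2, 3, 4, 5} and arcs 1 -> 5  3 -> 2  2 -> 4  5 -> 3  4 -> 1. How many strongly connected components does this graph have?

1

{1, 2, 3, 4, 5} are all mutually reachable — one SCC of size 5.
That gives 1 strongly connected component.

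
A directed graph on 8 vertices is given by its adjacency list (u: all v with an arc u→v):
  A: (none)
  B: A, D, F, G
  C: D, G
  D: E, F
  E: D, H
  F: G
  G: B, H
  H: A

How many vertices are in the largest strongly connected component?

5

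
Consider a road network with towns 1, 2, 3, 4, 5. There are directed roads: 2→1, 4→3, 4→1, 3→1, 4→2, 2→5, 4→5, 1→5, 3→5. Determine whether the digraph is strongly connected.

There is no directed path from 3 to 4, so the graph is not strongly connected.

No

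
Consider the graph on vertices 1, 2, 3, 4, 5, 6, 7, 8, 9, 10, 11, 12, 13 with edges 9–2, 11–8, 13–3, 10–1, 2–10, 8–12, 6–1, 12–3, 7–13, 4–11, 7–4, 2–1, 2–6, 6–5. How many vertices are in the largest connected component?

7

Starting from 1 we can reach 1, 2, 5, 6, 9, 10. That is one component of size 6.
Starting from 3 we can reach 3, 4, 7, 8, 11, 12, 13. That is one component of size 7.
The largest has 7 vertices.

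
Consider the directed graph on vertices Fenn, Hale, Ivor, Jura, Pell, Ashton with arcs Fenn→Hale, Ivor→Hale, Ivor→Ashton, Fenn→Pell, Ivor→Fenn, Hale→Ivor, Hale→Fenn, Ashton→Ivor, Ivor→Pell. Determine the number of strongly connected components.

3

{Fenn, Hale, Ivor, Ashton} are all mutually reachable — one SCC of size 4.
{Pell} is an SCC by itself.
{Jura} is an SCC by itself.
That gives 3 strongly connected components.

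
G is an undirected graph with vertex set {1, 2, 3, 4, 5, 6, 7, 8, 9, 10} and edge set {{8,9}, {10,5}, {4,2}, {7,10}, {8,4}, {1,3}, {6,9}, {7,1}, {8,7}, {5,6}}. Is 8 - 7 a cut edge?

No

After removing 8 - 7, the path 8-9-6-5-10-7 still connects them, so the edge is not a bridge.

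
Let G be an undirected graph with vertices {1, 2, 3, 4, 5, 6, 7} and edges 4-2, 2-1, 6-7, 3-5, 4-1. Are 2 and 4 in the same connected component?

Yes

From 2 we can reach 1, 2, 4, which includes 4.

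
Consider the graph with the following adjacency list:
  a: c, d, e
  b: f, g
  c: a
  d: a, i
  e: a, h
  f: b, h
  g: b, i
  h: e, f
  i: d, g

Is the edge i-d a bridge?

After removing i-d, the path i-g-b-f-h-e-a-d still connects them, so the edge is not a bridge.

No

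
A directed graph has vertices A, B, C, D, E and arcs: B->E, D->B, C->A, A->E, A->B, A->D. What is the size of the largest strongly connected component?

{D} is an SCC by itself.
{C} is an SCC by itself.
{E} is an SCC by itself.
{A} is an SCC by itself.
{B} is an SCC by itself.
The largest has 1 vertex.

1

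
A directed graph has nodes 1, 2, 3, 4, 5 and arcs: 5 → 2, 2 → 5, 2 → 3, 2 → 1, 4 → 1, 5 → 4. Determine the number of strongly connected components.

{2, 5} are all mutually reachable — one SCC of size 2.
{1} is an SCC by itself.
{3} is an SCC by itself.
{4} is an SCC by itself.
That gives 4 strongly connected components.

4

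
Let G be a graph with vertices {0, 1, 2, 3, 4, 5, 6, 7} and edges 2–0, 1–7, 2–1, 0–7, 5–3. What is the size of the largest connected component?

6 is isolated — a component by itself.
4 is isolated — a component by itself.
Starting from 3 we can reach 3, 5. That is one component of size 2.
Starting from 0 we can reach 0, 1, 2, 7. That is one component of size 4.
The largest has 4 vertices.

4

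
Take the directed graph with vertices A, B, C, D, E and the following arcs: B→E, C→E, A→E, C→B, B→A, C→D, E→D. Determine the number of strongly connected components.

5

{B} is an SCC by itself.
{A} is an SCC by itself.
{C} is an SCC by itself.
{D} is an SCC by itself.
{E} is an SCC by itself.
That gives 5 strongly connected components.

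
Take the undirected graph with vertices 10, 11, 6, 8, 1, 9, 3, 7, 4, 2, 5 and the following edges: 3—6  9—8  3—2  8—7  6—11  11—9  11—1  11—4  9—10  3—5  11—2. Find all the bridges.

The edges on the cycle 3-6-11-2-3 are not bridges since each lies on that cycle.
But removing 11—1 disconnects 11 from 1; removing 8—7 disconnects 8 from 7; removing 11—9 disconnects 11 from 9; removing 11—4 disconnects 11 from 4 — these are bridges.
In total 7 edges are bridges.

1-11, 10-9, 11-4, 11-9, 3-5, 7-8, 8-9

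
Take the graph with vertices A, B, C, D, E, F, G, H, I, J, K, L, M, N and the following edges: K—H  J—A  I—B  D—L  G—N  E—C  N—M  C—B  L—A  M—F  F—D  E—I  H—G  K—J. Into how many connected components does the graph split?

Starting from B we can reach B, C, E, I. That is one component of size 4.
Starting from A we can reach A, D, F, G, H, J, K, L, M, N. That is one component of size 10.
Total: 2 components.

2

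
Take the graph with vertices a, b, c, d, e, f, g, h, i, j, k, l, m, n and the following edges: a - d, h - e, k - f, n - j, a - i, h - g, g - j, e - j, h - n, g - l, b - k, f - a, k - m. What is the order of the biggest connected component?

c is isolated — a component by itself.
Starting from e we can reach e, g, h, j, l, n. That is one component of size 6.
Starting from a we can reach a, b, d, f, i, k, m. That is one component of size 7.
The largest has 7 vertices.

7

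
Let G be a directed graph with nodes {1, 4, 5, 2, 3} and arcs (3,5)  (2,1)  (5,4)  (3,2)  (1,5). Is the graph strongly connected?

No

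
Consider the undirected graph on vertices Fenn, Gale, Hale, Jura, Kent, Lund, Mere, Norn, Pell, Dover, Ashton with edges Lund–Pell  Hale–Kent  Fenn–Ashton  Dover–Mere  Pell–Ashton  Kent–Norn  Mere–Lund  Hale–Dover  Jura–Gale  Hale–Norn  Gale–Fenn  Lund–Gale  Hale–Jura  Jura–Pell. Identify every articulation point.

Removing Hale increases the component count from 1 to 2, so Hale is a cut vertex.
By contrast removing Kent leaves 1 component; it is not a cut vertex. No other vertex is a cut vertex either.

Hale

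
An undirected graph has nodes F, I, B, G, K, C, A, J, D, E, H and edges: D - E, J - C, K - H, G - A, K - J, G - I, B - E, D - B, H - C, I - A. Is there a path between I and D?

No

The component containing I is {A, G, I}, and D is not in it.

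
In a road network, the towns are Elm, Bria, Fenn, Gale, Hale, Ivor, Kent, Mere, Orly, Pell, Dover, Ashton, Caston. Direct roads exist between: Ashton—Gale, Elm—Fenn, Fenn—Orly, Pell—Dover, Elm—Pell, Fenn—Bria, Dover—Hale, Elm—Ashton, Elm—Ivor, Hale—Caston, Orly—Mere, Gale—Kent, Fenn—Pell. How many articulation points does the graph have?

Removing Elm increases the component count from 1 to 3, so Elm is a cut vertex.
Removing Fenn increases the component count from 1 to 3, so Fenn is a cut vertex.
Removing Gale increases the component count from 1 to 2, so Gale is a cut vertex.
Likewise Hale, Orly, Pell, Dover, Ashton are cut vertices.
By contrast removing Caston leaves 1 component; it is not a cut vertex. No other vertex is a cut vertex either.

8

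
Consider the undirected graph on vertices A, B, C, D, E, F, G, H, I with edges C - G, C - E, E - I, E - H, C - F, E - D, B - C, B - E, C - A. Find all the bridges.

The edges on the cycle B-C-E-B are not bridges since each lies on that cycle.
But removing I - E disconnects I from E; removing C - F disconnects C from F; removing C - A disconnects C from A; removing E - H disconnects E from H — these are bridges.
In total 6 edges are bridges.

A-C, C-F, C-G, D-E, E-H, E-I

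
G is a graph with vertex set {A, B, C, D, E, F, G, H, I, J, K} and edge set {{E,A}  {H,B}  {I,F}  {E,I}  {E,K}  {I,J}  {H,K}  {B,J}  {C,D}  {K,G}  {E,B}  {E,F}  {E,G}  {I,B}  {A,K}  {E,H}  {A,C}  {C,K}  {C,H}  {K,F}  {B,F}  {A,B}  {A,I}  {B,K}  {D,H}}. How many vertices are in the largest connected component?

Starting from A we can reach A, B, C, D, E, F, G, H, I, J, K. That is one component of size 11.
The largest has 11 vertices.

11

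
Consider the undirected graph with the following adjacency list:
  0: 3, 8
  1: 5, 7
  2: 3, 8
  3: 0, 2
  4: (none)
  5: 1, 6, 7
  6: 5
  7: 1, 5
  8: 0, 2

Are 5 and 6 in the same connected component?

Yes

From 5 we can reach 1, 5, 6, 7, which includes 6.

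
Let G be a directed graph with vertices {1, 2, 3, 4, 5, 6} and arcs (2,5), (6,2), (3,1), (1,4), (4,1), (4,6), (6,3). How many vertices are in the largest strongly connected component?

{1, 3, 4, 6} are all mutually reachable — one SCC of size 4.
{2} is an SCC by itself.
{5} is an SCC by itself.
The largest has 4 vertices.

4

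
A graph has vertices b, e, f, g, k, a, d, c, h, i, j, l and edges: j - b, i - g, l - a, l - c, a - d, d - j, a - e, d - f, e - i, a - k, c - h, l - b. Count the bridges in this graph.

The edges on the cycle l-a-d-j-b-l are not bridges since each lies on that cycle.
But removing a - e disconnects a from e; removing e - i disconnects e from i; removing d - f disconnects d from f; removing a - k disconnects a from k — these are bridges.
In total 7 edges are bridges.

7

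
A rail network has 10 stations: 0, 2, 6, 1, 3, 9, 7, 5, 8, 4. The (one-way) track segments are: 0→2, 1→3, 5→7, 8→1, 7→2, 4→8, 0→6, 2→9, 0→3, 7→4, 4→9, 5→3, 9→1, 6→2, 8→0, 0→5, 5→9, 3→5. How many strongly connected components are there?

1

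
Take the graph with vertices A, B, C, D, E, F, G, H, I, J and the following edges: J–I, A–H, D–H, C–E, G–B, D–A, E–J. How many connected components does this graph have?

4

F is isolated — a component by itself.
Starting from B we can reach B, G. That is one component of size 2.
Starting from A we can reach A, D, H. That is one component of size 3.
Starting from C we can reach C, E, I, J. That is one component of size 4.
Total: 4 components.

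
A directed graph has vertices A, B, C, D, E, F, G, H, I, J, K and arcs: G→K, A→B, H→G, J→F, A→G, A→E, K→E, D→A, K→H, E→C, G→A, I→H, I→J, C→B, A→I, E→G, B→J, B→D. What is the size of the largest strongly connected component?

9

{A, B, C, D, E, G, H, I, K} are all mutually reachable — one SCC of size 9.
{J} is an SCC by itself.
{F} is an SCC by itself.
The largest has 9 vertices.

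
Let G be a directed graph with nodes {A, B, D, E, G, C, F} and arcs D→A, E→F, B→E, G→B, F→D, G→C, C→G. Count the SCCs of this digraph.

6

{C, G} are all mutually reachable — one SCC of size 2.
{E} is an SCC by itself.
{B} is an SCC by itself.
{D} is an SCC by itself.
{F} is an SCC by itself.
(and 1 more singleton SCC)
That gives 6 strongly connected components.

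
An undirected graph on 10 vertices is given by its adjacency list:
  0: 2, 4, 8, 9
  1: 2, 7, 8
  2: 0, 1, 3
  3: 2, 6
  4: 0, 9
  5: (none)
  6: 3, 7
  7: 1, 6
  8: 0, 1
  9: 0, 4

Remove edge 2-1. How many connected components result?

2 and 1 are still connected via 2-0-8-1, so the component count stays at 2.

2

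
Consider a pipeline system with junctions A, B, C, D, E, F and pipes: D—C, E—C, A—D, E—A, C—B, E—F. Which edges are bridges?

B-C, E-F

The edges on the cycle E-A-D-C-E are not bridges since each lies on that cycle.
But removing C—B disconnects C from B; removing E—F disconnects E from F — these are bridges.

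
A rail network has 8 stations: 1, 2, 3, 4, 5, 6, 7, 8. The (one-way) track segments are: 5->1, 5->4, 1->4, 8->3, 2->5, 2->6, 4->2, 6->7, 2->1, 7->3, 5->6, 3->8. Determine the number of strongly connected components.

{1, 2, 4, 5} are all mutually reachable — one SCC of size 4.
{3, 8} are all mutually reachable — one SCC of size 2.
{6} is an SCC by itself.
{7} is an SCC by itself.
That gives 4 strongly connected components.

4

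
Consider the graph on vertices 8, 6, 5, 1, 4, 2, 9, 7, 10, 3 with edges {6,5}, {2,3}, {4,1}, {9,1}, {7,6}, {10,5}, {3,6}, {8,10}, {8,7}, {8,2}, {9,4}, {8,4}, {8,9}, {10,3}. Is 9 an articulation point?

No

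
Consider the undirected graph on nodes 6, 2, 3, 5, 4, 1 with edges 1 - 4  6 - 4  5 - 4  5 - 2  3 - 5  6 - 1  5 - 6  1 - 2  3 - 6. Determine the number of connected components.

1

Starting from 1 we can reach 1, 2, 3, 4, 5, 6. That is one component of size 6.
Total: 1 component.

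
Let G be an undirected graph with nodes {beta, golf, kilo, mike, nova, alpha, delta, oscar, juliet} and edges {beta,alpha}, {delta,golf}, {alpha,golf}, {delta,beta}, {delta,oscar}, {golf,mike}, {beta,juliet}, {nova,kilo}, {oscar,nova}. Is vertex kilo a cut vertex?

No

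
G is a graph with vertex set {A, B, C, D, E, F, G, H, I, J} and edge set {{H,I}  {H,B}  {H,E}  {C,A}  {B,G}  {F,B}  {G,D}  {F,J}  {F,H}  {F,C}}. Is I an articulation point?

No

Deleting I leaves 1 component (was 1), so I is not a cut vertex.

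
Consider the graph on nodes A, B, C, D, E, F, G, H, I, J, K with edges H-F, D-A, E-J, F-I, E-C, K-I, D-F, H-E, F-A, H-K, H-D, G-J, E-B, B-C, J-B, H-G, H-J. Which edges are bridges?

none

The edges on the cycle H-K-I-F-H are not bridges since each lies on that cycle.
Every edge lies on some cycle, so there are no bridges.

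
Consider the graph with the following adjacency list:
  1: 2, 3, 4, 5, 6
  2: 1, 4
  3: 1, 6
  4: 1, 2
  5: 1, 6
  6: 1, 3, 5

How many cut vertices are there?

Removing 1 increases the component count from 1 to 2, so 1 is a cut vertex.
By contrast removing 5 leaves 1 component; it is not a cut vertex. No other vertex is a cut vertex either.

1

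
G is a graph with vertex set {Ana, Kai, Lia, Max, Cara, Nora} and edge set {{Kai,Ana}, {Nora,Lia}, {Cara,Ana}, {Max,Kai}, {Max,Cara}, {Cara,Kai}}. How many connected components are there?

2

Starting from Lia we can reach Lia, Nora. That is one component of size 2.
Starting from Ana we can reach Ana, Kai, Max, Cara. That is one component of size 4.
Total: 2 components.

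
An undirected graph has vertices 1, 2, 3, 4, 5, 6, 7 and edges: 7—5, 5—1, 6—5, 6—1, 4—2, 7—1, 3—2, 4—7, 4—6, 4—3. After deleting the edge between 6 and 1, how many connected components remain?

6 and 1 are still connected via 6-5-1, so the component count stays at 1.

1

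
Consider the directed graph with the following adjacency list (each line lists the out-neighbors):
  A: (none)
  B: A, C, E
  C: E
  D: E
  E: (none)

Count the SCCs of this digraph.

{B} is an SCC by itself.
{E} is an SCC by itself.
{D} is an SCC by itself.
{C} is an SCC by itself.
{A} is an SCC by itself.
That gives 5 strongly connected components.

5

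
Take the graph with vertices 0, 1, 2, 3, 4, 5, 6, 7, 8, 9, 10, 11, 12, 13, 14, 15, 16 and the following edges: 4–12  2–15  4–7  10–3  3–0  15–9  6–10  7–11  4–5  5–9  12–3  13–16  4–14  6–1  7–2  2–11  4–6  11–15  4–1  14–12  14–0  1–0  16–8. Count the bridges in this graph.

The edges on the cycle 7-2-11-7 are not bridges since each lies on that cycle.
But removing 13–16 disconnects 13 from 16; removing 8–16 disconnects 8 from 16 — these are bridges.
That makes 2 bridges.

2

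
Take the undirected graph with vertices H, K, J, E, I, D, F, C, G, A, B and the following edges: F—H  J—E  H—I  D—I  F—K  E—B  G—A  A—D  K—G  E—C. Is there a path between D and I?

From D we can reach A, D, F, G, H, I, K, which includes I.

Yes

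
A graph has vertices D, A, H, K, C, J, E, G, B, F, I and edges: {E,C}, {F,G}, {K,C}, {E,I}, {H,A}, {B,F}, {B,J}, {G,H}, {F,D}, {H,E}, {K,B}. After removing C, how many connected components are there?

1

With C gone, the remaining components are: {A, B, D, E, F, G, H, I, J, K}.
That is 1 component.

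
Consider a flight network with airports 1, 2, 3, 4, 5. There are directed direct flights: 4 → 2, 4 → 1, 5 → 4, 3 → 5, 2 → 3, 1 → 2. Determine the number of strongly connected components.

1

{1, 2, 3, 4, 5} are all mutually reachable — one SCC of size 5.
That gives 1 strongly connected component.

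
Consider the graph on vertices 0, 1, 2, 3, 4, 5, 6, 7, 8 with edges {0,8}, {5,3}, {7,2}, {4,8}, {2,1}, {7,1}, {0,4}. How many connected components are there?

4

6 is isolated — a component by itself.
Starting from 3 we can reach 3, 5. That is one component of size 2.
Starting from 0 we can reach 0, 4, 8. That is one component of size 3.
Starting from 1 we can reach 1, 2, 7. That is one component of size 3.
Total: 4 components.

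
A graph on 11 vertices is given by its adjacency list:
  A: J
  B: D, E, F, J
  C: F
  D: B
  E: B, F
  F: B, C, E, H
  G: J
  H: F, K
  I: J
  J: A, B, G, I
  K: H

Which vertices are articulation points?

Removing B increases the component count from 1 to 3, so B is a cut vertex.
Removing F increases the component count from 1 to 3, so F is a cut vertex.
Removing H increases the component count from 1 to 2, so H is a cut vertex.
Likewise J is a cut vertex.
By contrast removing K leaves 1 component; it is not a cut vertex. No other vertex is a cut vertex either.

B, F, H, J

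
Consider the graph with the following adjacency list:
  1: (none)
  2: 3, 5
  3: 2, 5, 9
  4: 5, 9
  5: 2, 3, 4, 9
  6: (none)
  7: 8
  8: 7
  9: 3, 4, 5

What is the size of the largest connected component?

6 is isolated — a component by itself.
1 is isolated — a component by itself.
Starting from 7 we can reach 7, 8. That is one component of size 2.
Starting from 2 we can reach 2, 3, 4, 5, 9. That is one component of size 5.
The largest has 5 vertices.

5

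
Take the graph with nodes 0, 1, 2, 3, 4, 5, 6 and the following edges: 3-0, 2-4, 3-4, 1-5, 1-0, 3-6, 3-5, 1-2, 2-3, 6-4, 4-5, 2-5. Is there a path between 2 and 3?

From 2 we can reach 0, 1, 2, 3, 4, 5, 6, which includes 3.

Yes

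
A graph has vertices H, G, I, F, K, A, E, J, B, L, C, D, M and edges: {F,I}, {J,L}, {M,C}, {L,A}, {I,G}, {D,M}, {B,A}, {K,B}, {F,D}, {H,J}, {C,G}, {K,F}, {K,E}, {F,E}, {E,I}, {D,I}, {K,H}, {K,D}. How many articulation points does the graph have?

1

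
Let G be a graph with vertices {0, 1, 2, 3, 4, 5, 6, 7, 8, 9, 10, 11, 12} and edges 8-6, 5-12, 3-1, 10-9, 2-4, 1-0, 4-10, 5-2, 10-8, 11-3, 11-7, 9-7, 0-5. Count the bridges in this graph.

3

The edges on the cycle 11-3-1-0-5-2-4-10-9-7-11 are not bridges since each lies on that cycle.
But removing 12-5 disconnects 12 from 5; removing 8-10 disconnects 8 from 10; removing 8-6 disconnects 8 from 6 — these are bridges.
That makes 3 bridges.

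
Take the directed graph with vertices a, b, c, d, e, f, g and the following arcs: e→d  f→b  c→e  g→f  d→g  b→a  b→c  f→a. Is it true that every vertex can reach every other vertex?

No

There is no directed path from a to e, so the graph is not strongly connected.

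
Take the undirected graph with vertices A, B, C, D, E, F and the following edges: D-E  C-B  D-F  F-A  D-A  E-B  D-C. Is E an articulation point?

No

Deleting E leaves 1 component (was 1) (its neighbors B, D remain connected to each other), so E is not a cut vertex.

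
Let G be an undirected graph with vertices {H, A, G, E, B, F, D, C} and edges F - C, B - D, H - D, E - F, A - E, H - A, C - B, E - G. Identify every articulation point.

Removing E increases the component count from 1 to 2, so E is a cut vertex.
By contrast removing A leaves 1 component; it is not a cut vertex. No other vertex is a cut vertex either.

E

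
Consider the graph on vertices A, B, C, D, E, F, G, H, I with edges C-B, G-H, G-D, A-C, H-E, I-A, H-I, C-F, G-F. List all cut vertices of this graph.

Removing C increases the component count from 1 to 2, so C is a cut vertex.
Removing G increases the component count from 1 to 2, so G is a cut vertex.
Removing H increases the component count from 1 to 2, so H is a cut vertex.
By contrast removing A leaves 1 component; it is not a cut vertex. No other vertex is a cut vertex either.

C, G, H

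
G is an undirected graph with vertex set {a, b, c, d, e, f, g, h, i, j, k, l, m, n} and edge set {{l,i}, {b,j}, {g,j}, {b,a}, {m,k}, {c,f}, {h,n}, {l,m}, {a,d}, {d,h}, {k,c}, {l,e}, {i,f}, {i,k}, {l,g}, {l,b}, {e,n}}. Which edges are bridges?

The edges on the cycle l-m-k-c-f-i-l are not bridges since each lies on that cycle.
Every edge lies on some cycle, so there are no bridges.

none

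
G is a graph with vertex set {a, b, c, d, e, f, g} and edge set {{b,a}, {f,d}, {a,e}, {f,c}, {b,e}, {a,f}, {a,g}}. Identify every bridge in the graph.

a-f, a-g, c-f, d-f

The edges on the cycle b-a-e-b are not bridges since each lies on that cycle.
But removing a-g disconnects a from g; removing a-f disconnects a from f; removing f-d disconnects f from d; removing f-c disconnects f from c — these are bridges.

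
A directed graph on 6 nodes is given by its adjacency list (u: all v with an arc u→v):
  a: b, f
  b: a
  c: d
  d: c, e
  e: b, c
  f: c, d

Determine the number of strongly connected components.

1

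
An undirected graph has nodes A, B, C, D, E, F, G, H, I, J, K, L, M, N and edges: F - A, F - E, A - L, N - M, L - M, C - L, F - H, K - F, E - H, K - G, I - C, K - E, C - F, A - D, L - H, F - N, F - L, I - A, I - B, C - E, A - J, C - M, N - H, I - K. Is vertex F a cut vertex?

Deleting F leaves 1 component (was 1) (its neighbors A, C, E, H, K, L, N remain connected to each other), so F is not a cut vertex.

No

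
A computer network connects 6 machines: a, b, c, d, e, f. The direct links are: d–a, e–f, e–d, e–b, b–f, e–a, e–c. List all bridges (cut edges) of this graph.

c-e

The edges on the cycle e-d-a-e are not bridges since each lies on that cycle.
But removing c–e disconnects c from e — this is a bridge.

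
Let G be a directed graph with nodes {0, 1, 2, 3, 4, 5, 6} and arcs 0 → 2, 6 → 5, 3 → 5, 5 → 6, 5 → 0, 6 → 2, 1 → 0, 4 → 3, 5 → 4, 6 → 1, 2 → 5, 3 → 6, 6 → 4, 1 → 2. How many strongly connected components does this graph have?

1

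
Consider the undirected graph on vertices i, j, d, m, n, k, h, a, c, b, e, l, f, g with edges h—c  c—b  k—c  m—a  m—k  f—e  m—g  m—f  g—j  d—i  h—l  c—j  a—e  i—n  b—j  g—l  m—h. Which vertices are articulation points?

Removing i increases the component count from 2 to 3, so i is a cut vertex.
Removing m increases the component count from 2 to 3, so m is a cut vertex.
By contrast removing g leaves 2 components; it is not a cut vertex. No other vertex is a cut vertex either.

i, m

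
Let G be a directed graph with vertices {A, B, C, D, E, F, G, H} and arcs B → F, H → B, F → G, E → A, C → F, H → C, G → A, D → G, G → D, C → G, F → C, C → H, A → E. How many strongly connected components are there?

{B, C, F, H} are all mutually reachable — one SCC of size 4.
{D, G} are all mutually reachable — one SCC of size 2.
{A, E} are all mutually reachable — one SCC of size 2.
That gives 3 strongly connected components.

3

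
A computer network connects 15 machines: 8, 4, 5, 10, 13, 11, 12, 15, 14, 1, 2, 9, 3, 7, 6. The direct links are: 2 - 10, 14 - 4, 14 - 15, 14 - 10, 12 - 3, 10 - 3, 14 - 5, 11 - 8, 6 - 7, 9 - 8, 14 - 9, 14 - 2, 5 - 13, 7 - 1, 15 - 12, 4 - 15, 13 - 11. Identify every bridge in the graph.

1-7, 6-7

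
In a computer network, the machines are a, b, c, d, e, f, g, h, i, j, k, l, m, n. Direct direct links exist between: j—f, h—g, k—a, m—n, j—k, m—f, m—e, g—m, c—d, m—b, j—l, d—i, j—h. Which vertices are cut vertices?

Removing d increases the component count from 2 to 3, so d is a cut vertex.
Removing j increases the component count from 2 to 4, so j is a cut vertex.
Removing k increases the component count from 2 to 3, so k is a cut vertex.
Likewise m is a cut vertex.
By contrast removing h leaves 2 components; it is not a cut vertex. No other vertex is a cut vertex either.

d, j, k, m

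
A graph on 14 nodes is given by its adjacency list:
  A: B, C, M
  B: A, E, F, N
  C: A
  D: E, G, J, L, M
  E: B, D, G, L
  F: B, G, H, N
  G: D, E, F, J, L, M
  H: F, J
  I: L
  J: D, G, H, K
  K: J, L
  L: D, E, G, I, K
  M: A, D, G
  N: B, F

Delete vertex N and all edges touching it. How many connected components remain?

1

With N gone, the remaining components are: {A, B, C, D, E, F, G, H, I, J, K, L, M}.
That is 1 component.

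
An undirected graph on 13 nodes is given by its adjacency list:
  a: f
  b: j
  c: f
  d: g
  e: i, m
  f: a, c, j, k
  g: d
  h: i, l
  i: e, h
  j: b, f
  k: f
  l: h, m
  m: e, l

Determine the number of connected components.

3

Starting from d we can reach d, g. That is one component of size 2.
Starting from e we can reach e, h, i, l, m. That is one component of size 5.
Starting from a we can reach a, b, c, f, j, k. That is one component of size 6.
Total: 3 components.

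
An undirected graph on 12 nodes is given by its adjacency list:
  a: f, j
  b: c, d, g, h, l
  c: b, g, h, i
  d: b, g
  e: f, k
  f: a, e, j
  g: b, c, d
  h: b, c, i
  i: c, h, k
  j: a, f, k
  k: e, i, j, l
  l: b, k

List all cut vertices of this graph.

k

Removing k increases the component count from 1 to 2, so k is a cut vertex.
By contrast removing c leaves 1 component; it is not a cut vertex. No other vertex is a cut vertex either.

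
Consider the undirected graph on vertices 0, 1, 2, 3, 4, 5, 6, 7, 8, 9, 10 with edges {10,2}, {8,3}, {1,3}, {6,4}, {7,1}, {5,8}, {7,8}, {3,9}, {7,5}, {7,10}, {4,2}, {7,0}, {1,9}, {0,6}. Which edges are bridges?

none

The edges on the cycle 7-5-8-7 are not bridges since each lies on that cycle.
Every edge lies on some cycle, so there are no bridges.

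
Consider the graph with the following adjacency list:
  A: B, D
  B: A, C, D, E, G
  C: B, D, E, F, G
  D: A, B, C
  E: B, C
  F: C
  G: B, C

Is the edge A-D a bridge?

After removing A-D, the path A-B-D still connects them, so the edge is not a bridge.

No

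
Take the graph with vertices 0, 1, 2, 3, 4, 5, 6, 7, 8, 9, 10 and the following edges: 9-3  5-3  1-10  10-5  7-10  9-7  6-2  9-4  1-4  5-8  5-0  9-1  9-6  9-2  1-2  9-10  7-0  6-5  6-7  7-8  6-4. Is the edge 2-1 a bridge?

No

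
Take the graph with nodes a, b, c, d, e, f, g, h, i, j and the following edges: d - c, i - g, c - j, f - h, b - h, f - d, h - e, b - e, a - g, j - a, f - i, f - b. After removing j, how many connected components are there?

With j gone, the remaining components are: {a, b, c, d, e, f, g, h, i}.
That is 1 component.

1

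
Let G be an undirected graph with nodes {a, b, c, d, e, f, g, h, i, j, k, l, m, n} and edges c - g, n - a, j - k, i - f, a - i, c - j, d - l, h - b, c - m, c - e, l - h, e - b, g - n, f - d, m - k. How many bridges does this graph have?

The edges on the cycle c-g-n-a-i-f-d-l-h-b-e-c are not bridges since each lies on that cycle.
Every edge lies on some cycle, so there are no bridges.

0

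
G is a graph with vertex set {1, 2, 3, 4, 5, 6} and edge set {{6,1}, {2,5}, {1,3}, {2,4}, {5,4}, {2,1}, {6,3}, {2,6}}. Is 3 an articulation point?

No

Deleting 3 leaves 1 component (was 1) (its neighbors 1, 6 remain connected to each other), so 3 is not a cut vertex.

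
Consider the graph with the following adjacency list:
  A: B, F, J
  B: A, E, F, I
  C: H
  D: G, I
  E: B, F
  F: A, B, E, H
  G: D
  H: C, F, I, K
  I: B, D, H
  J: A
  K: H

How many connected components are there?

1

Starting from A we can reach A, B, C, D, E, F, G, H, I, J, K. That is one component of size 11.
Total: 1 component.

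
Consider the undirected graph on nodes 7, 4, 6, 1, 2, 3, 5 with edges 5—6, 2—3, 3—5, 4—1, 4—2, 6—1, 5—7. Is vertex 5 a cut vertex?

Deleting 5 raises the number of components from 1 to 2, so 5 is a cut vertex.

Yes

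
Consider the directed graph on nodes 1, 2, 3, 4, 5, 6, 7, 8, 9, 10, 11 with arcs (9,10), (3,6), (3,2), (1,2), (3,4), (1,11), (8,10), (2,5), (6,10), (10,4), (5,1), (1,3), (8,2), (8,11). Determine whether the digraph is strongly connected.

No

There is no directed path from 1 to 9, so the graph is not strongly connected.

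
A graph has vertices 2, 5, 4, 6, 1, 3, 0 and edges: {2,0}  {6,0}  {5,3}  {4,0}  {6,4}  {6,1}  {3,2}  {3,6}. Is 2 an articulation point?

Deleting 2 leaves 1 component (was 1) (its neighbors 0, 3 remain connected to each other), so 2 is not a cut vertex.

No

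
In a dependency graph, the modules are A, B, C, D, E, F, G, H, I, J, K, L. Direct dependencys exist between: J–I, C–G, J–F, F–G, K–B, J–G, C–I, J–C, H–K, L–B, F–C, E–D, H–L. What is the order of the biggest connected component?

A is isolated — a component by itself.
Starting from D we can reach D, E. That is one component of size 2.
Starting from B we can reach B, H, K, L. That is one component of size 4.
Starting from C we can reach C, F, G, I, J. That is one component of size 5.
The largest has 5 vertices.

5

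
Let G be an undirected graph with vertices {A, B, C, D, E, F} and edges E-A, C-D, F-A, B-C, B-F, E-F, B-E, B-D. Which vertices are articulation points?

B

Removing B increases the component count from 1 to 2, so B is a cut vertex.
By contrast removing A leaves 1 component; it is not a cut vertex. No other vertex is a cut vertex either.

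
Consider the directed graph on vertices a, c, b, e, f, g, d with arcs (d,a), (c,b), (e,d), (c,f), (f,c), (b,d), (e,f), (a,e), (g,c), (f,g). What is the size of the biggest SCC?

7

{a, b, c, d, e, f, g} are all mutually reachable — one SCC of size 7.
The largest has 7 vertices.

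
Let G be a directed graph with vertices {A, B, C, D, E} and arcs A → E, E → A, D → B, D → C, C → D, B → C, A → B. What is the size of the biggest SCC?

{B, C, D} are all mutually reachable — one SCC of size 3.
{A, E} are all mutually reachable — one SCC of size 2.
The largest has 3 vertices.

3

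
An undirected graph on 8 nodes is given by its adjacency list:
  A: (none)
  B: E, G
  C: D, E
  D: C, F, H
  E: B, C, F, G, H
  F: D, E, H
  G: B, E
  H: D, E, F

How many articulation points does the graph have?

1

Removing E increases the component count from 2 to 3, so E is a cut vertex.
By contrast removing G leaves 2 components; it is not a cut vertex. No other vertex is a cut vertex either.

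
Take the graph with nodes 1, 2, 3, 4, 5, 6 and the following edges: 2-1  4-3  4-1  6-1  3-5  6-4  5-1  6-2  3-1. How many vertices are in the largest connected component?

Starting from 1 we can reach 1, 2, 3, 4, 5, 6. That is one component of size 6.
The largest has 6 vertices.

6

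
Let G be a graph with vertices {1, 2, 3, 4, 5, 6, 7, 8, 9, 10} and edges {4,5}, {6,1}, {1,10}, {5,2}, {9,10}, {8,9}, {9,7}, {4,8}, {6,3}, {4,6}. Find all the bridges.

The edges on the cycle 4-8-9-10-1-6-4 are not bridges since each lies on that cycle.
But removing 9-7 disconnects 9 from 7; removing 6-3 disconnects 6 from 3; removing 5-4 disconnects 5 from 4; removing 5-2 disconnects 5 from 2 — these are bridges.

2-5, 3-6, 4-5, 7-9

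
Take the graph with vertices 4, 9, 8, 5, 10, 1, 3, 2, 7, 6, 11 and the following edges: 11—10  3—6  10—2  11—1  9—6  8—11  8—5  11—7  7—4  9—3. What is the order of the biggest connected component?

8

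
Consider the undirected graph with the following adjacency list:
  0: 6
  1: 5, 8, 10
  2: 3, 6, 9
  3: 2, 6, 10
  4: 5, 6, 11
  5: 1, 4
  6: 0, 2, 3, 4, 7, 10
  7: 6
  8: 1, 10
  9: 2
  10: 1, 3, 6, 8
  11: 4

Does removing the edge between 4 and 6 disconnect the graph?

No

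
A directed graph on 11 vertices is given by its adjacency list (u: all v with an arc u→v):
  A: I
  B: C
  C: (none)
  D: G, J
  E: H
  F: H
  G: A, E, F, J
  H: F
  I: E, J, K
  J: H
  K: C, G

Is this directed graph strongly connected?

There is no directed path from G to D, so the graph is not strongly connected.

No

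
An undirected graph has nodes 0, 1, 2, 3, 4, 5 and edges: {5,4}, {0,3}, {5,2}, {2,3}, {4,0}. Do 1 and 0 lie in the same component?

No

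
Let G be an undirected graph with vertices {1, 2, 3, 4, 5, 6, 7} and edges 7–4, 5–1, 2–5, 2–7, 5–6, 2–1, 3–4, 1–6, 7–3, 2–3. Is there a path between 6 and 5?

From 6 we can reach 1, 2, 3, 4, 5, 6, 7, which includes 5.

Yes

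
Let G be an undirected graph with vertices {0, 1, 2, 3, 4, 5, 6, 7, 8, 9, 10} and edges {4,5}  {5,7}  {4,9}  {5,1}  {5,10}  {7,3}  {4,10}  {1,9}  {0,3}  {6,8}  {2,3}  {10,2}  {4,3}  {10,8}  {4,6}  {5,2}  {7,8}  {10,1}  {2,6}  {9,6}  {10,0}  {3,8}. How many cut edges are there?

0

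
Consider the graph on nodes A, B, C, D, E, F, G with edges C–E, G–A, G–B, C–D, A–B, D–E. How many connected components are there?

3

F is isolated — a component by itself.
Starting from C we can reach C, D, E. That is one component of size 3.
Starting from A we can reach A, B, G. That is one component of size 3.
Total: 3 components.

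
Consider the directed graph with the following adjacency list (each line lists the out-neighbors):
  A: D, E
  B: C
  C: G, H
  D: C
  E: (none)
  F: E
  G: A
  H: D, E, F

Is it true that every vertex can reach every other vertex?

No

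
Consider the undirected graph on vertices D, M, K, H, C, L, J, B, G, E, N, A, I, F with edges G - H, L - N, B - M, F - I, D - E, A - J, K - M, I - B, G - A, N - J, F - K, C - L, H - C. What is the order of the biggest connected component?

Starting from D we can reach D, E. That is one component of size 2.
Starting from B we can reach B, F, I, K, M. That is one component of size 5.
Starting from A we can reach A, C, G, H, J, L, N. That is one component of size 7.
The largest has 7 vertices.

7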